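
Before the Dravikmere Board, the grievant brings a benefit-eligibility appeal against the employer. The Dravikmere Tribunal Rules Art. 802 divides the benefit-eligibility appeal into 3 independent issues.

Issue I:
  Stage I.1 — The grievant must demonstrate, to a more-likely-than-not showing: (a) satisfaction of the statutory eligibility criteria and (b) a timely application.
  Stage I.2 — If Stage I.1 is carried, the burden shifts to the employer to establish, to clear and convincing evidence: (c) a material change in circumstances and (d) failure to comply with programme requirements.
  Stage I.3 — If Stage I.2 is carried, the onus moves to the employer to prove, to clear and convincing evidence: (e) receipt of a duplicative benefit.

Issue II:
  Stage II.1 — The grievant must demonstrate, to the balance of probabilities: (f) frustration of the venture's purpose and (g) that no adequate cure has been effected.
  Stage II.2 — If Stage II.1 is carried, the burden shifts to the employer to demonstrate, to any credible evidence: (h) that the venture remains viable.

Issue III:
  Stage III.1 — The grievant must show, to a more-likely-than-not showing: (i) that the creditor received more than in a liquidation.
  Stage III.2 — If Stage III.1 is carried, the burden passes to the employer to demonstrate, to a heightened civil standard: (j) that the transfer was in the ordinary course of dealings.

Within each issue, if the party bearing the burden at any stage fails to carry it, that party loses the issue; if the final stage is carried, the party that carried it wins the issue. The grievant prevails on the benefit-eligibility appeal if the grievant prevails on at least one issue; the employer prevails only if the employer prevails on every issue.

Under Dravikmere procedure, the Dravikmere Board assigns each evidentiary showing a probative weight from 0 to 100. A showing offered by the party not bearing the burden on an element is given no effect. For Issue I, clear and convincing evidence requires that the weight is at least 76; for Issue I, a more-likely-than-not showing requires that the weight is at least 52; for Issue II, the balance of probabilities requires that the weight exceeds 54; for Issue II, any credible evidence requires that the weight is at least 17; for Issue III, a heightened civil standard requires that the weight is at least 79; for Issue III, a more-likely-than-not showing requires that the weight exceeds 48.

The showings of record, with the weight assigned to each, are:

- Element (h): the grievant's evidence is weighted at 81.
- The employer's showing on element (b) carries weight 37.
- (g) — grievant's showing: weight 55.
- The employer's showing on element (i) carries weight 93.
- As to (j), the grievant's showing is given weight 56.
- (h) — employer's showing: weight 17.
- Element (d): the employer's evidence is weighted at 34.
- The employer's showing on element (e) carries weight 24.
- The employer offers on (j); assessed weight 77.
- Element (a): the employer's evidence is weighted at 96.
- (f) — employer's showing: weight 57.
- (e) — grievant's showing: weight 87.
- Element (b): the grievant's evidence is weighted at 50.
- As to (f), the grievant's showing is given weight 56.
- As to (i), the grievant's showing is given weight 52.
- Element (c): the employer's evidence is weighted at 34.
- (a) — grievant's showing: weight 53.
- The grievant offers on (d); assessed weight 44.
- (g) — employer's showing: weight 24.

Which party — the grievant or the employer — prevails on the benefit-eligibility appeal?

— Issue I —
At Stage I.1 the grievant must meet a more-likely-than-not showing (weight is at least 52): on (a) the weight is 53 (the employer's 96 is given no effect), which does reach 52, so (a) meets the standard; on (b) the weight is 50 (the employer's 37 is given no effect), < 52, so (b) does not meet the standard.
  The grievant does not carry Stage I.1.
The analysis ends at Stage I.1; the employer prevails on this issue.
— Issue II —
At Stage II.1 the grievant must meet the balance of probabilities (weight exceeds 54): on (f) the weight is 56 (the employer's 57 is given no effect), > 54, so (f) meets the standard; on (g) the weight is 55 (the employer's 24 is given no effect), > 54, so (g) meets the standard.
  The grievant carries Stage II.1; the employer now bears the burden.
At Stage II.2 the employer must meet any credible evidence (weight is at least 17): on (h) the weight is 17 (the grievant's 81 is given no effect), which does reach 17, so (h) meets the standard.
  The employer carries the last stage.
All stages carried — the employer prevails on this issue.
— Issue III —
At Stage III.1 the grievant must meet a more-likely-than-not showing (weight exceeds 48): on (i) the weight is 52 (the employer's 93 is given no effect), which does exceed 48, so (i) meets the standard.
  The grievant carries Stage III.1; the employer now bears the burden.
At Stage III.2 the employer must meet a heightened civil standard (weight is at least 79): on (j) the weight is 77 (the grievant's 56 is given no effect), < 79, so (j) does not meet the standard.
  Not every element is met, so the employer fails to carry Stage III.2.
The grievant prevails on this issue.
Per-issue: Issue I → employer; Issue II → employer; Issue III → grievant. The grievant must prevail on at least one issue; overall, the grievant prevails.

grievant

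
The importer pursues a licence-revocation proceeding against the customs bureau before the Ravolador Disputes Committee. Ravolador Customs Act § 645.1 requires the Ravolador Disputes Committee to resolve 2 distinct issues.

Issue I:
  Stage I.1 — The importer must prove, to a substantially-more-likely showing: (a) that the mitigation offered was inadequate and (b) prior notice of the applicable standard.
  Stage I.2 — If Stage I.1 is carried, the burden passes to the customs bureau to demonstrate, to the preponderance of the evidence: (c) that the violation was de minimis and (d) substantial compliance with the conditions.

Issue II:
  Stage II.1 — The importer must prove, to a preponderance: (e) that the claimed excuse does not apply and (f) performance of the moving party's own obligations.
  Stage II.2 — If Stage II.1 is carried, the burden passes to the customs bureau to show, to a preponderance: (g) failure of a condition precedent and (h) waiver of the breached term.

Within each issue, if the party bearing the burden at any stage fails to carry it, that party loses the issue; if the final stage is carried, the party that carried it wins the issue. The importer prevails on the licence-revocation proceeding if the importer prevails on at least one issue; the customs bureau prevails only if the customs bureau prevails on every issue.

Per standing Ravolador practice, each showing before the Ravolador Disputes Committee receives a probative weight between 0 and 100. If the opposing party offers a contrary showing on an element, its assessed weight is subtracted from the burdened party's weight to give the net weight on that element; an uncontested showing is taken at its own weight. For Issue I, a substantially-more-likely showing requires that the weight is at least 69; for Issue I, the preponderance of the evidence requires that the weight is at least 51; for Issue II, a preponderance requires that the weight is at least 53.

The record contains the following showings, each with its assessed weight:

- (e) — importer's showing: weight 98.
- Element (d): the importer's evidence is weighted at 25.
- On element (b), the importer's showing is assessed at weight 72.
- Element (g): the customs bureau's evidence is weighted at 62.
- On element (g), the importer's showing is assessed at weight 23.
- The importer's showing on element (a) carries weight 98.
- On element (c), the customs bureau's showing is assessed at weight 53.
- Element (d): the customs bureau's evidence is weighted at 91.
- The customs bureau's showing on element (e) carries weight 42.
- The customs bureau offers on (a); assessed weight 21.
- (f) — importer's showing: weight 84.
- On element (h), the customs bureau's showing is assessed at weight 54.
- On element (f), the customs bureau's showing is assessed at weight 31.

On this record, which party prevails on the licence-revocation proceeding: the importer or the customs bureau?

importer

— Issue I —
Stage I.1 (importer, a substantially-more-likely showing, weight is at least 69): (a) net 98−21=77 ≥ 69 — meets; (b) 72 ≥ 69 — meets.
  Stage I.1 is satisfied; the onus moves to the customs bureau.
Stage I.2 (customs bureau, the preponderance of the evidence, weight is at least 51): (c) 53 ≥ 51 — meets; (d) net 91−25=66 ≥ 51 — meets.
  All elements met at the final stage.
Every stage carried; the customs bureau prevails on this issue.
— Issue II —
Stage II.1 (importer, a preponderance, weight is at least 53): (e) net 98−42=56 ≥ 53 — meets; (f) net 84−31=53 ≥ 53 — meets.
  All elements met. The burden passes to the customs bureau.
Stage II.2 (customs bureau, a preponderance, weight is at least 53): (g) net 62−23=39 < 53 — fails; (h) 54 ≥ 53 — meets.
  Not every element is met, so the customs bureau fails to carry Stage II.2.
The analysis ends at Stage II.2; the importer prevails on this issue.
Per-issue: Issue I → customs bureau; Issue II → importer. The importer must prevail on at least one issue; overall, the importer prevails.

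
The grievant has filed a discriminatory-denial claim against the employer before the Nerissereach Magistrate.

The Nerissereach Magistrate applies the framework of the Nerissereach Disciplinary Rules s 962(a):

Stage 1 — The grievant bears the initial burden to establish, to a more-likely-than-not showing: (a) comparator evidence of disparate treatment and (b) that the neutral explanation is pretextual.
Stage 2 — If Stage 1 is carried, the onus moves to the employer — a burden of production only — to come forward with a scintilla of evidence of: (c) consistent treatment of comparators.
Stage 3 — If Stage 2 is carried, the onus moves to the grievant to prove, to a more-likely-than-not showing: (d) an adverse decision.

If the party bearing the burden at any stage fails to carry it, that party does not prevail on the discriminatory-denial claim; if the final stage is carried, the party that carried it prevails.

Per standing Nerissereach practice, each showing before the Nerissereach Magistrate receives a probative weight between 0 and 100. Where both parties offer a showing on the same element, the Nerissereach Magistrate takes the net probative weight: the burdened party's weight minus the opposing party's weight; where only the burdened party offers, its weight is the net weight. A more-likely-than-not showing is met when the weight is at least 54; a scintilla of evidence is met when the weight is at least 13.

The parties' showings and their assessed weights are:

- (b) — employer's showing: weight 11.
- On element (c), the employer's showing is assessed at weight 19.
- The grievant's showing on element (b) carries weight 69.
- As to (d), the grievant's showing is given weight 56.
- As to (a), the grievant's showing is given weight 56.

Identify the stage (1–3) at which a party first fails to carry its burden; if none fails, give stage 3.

Stage 1 — burden on grievant; standard: a more-likely-than-not showing (weight is at least 54).
    (a): 56 ≥ 54 [met]
    (b): 69 − 11 = 58 ≥ 54 [met]
  Stage 1 is satisfied; the onus moves to the employer.
Stage 2 — burden on employer; standard: a scintilla of evidence (weight is at least 13).
    (c): 19 ≥ 13 [met]
  The employer carries Stage 2; the grievant now bears the burden.
Stage 3 — burden on grievant; standard: a more-likely-than-not showing (weight is at least 54).
    (d): 56 ≥ 54 [met]
  Stage 3 carried; the final stage is satisfied.
Every stage carried; the grievant prevails.

stage 3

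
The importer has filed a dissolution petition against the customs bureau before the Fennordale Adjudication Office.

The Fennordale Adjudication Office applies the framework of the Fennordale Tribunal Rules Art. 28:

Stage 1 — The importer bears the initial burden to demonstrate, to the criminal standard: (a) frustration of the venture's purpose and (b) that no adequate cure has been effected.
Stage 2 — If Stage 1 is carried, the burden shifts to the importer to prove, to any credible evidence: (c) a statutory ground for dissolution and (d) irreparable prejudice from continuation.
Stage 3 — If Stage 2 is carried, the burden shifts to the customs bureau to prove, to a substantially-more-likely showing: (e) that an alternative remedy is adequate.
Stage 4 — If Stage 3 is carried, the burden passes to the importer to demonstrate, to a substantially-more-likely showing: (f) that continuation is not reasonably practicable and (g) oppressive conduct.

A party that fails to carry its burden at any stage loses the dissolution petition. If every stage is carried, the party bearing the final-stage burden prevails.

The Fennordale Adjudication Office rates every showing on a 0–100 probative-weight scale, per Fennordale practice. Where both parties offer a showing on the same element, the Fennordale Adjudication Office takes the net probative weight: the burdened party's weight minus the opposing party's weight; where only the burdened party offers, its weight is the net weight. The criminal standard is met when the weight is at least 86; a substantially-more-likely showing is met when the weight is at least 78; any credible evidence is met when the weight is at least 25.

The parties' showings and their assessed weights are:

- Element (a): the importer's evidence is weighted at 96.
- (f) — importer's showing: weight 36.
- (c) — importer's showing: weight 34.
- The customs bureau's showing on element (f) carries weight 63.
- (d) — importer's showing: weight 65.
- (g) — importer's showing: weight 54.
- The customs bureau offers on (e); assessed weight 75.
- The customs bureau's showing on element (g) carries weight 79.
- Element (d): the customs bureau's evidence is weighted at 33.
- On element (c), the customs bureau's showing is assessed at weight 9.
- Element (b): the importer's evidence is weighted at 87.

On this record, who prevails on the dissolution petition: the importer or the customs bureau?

Stage 1 — burden on importer; standard: the criminal standard (weight is at least 86).
    (a): 96 ≥ 86 [met]
    (b): 87 ≥ 86 [met]
  Stage 1 is satisfied; the importer continues to bear the burden.
Stage 2 — burden on importer; standard: any credible evidence (weight is at least 25).
    (c): 34 − 9 = 25 ≥ 25 [met]
    (d): 65 − 33 = 32 ≥ 25 [met]
  Stage 2 carried; the burden shifts to the customs bureau.
Stage 3 — burden on customs bureau; standard: a substantially-more-likely showing (weight is at least 78).
    (e): 75 < 78 [not met]
  Stage 3 not carried; the customs bureau fails its burden.
So the importer prevails.

importer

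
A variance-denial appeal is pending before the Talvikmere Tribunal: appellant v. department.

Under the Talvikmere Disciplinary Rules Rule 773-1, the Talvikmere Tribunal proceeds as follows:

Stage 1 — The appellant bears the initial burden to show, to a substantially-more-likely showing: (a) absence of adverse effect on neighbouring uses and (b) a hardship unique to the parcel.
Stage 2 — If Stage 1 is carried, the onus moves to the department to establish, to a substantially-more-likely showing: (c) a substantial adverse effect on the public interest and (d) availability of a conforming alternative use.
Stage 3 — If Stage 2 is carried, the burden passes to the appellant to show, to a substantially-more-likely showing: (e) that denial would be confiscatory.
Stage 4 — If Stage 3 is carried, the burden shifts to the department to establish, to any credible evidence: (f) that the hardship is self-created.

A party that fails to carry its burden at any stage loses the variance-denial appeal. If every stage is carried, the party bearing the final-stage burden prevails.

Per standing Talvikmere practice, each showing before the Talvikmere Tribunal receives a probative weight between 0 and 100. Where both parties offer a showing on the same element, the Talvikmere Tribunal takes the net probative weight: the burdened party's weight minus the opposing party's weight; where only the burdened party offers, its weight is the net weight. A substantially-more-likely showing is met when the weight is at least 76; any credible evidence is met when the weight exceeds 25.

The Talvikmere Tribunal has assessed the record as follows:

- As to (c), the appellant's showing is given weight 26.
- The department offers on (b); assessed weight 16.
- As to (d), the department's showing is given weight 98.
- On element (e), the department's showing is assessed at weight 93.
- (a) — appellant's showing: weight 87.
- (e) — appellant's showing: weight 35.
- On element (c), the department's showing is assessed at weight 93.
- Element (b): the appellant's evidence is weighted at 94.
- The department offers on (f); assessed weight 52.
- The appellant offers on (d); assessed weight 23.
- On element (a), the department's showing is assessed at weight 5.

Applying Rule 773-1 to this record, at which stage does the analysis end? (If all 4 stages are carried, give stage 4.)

At Stage 1 the appellant must meet a substantially-more-likely showing (weight is at least 76): on (a) the weight is 87 less the opposing 5 gives net 82, ≥ 76, so (a) meets the standard; on (b) the weight is 94 less the opposing 16 gives net 78, ≥ 76, so (b) meets the standard.
  The appellant carries Stage 1; the department now bears the burden.
At Stage 2 the department must meet a substantially-more-likely showing (weight is at least 76): on (c) the weight is 93 less the opposing 26 gives net 67, which does not reach 76, so (c) does not meet the standard; on (d) the weight is 98 less the opposing 23 gives net 75, < 76, so (d) does not meet the standard.
  Not every element is met, so the department fails to carry Stage 2.
The appellant prevails.

stage 2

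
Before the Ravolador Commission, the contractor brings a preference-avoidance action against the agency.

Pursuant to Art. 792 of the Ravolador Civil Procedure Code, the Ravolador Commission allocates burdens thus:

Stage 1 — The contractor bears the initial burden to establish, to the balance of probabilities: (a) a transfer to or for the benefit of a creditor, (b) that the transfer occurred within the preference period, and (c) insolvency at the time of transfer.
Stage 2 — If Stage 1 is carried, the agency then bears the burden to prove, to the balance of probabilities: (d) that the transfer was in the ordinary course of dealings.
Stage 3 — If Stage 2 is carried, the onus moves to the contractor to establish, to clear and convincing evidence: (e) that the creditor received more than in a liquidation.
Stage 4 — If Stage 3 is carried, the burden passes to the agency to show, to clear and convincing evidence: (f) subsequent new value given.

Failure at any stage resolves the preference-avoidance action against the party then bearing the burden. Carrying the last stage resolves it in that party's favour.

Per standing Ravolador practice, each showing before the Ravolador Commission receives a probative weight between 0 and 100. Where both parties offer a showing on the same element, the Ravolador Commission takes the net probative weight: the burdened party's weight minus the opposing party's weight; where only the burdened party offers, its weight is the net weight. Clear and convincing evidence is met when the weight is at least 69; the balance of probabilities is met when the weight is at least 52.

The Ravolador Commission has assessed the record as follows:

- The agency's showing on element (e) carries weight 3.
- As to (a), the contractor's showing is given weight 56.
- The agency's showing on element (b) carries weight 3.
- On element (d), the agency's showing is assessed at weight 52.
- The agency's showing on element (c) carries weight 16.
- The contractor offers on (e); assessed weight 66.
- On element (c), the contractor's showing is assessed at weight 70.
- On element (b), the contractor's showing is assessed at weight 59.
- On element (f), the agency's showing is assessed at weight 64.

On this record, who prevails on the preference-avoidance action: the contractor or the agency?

At Stage 1 the contractor must meet the balance of probabilities (weight is at least 52): on (a) the weight is 56, which does reach 52, so (a) meets the standard; on (b) the weight is 59 less the opposing 3 gives net 56, which does reach 52, so (b) meets the standard; on (c) the weight is 70 less the opposing 16 gives net 54, ≥ 52, so (c) meets the standard.
  The contractor carries Stage 1; the agency now bears the burden.
At Stage 2 the agency must meet the balance of probabilities (weight is at least 52): on (d) the weight is 52, which does reach 52, so (d) meets the standard.
  All elements met. The burden passes to the contractor.
At Stage 3 the contractor must meet clear and convincing evidence (weight is at least 69): on (e) the weight is 66 less the opposing 3 gives net 63, which does not reach 69, so (e) does not meet the standard.
  Not every element is met, so the contractor fails to carry Stage 3.
The analysis ends at Stage 3; the agency prevails.

agency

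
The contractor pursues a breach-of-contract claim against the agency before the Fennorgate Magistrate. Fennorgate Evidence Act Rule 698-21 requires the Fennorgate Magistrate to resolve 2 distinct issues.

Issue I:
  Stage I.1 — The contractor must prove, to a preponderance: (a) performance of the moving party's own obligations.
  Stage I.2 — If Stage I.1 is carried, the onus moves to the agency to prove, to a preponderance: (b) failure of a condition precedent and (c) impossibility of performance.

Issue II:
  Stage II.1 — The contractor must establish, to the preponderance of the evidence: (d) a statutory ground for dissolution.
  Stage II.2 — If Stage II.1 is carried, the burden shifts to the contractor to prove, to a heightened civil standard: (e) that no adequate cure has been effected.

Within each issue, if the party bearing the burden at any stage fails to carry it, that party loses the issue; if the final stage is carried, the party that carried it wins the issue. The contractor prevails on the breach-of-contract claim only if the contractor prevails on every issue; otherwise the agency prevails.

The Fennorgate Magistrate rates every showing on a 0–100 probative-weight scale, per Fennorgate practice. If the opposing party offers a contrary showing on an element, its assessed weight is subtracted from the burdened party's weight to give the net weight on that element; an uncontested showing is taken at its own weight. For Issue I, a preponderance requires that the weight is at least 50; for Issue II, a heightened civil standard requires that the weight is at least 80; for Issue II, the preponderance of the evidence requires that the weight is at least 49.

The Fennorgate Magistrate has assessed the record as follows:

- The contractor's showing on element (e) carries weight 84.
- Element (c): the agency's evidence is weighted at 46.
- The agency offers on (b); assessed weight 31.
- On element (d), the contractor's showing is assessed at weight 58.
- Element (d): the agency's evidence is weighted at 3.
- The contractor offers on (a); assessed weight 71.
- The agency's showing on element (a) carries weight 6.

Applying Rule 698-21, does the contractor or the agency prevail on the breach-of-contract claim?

— Issue I —
At Stage I.1 the contractor must meet a preponderance (weight is at least 50): on (a) the weight is 71 less the opposing 6 gives net 65, ≥ 50, so (a) meets the standard.
  Stage I.1 is satisfied; the onus moves to the agency.
At Stage I.2 the agency must meet a preponderance (weight is at least 50): on (b) the weight is 31, < 50, so (b) does not meet the standard; on (c) the weight is 46, which does not reach 50, so (c) does not meet the standard.
  The agency does not carry Stage I.2.
So the contractor prevails on this issue.
— Issue II —
Stage II.1 (contractor, the preponderance of the evidence, weight is at least 49): (d) net 58−3=55 ≥ 49 — meets.
  Stage II.1 carried; the burden remains with the contractor.
Stage II.2 (contractor, a heightened civil standard, weight is at least 80): (e) 84 ≥ 80 — meets.
  All elements met at the final stage.
All stages carried — the contractor prevails on this issue.
Per-issue: Issue I → contractor; Issue II → contractor. The contractor must prevail on every issue; overall, the contractor prevails.

contractor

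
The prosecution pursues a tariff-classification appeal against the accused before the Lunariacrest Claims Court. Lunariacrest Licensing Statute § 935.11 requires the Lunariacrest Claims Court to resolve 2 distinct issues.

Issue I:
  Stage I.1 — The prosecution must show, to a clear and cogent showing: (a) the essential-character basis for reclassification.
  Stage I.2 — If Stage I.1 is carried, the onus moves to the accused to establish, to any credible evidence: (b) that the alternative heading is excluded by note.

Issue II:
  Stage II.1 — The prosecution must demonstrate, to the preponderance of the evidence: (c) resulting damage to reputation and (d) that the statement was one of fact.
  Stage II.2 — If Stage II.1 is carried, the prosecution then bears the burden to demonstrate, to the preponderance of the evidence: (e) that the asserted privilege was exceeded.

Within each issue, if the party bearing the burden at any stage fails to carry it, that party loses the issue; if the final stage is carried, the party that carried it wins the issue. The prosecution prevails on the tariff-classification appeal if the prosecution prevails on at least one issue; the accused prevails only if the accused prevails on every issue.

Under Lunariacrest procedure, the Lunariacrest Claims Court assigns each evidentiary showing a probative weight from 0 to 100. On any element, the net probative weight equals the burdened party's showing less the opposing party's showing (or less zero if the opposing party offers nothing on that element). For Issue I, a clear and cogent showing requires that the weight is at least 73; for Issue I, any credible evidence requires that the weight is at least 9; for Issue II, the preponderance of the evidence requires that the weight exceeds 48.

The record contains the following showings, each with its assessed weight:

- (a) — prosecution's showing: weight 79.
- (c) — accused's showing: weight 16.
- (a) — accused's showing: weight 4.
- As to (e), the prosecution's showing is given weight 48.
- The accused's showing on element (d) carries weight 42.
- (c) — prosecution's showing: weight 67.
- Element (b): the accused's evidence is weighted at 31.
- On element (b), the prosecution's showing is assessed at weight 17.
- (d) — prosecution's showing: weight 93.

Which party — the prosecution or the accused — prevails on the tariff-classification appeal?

accused

— Issue I —
Stage I.1 — burden on prosecution; standard: a clear and cogent showing (weight is at least 73).
    (a): 79 − 4 = 75 ≥ 73 [met]
  The prosecution carries Stage I.1; the accused now bears the burden.
Stage I.2 — burden on accused; standard: any credible evidence (weight is at least 9).
    (b): 31 − 17 = 14 ≥ 9 [met]
  The accused carries the last stage.
Every stage carried; the accused prevails on this issue.
— Issue II —
Stage II.1 — burden on prosecution; standard: the preponderance of the evidence (weight exceeds 48).
    (c): 67 − 16 = 51 > 48 [met]
    (d): 93 − 42 = 51 > 48 [met]
  Stage II.1 carried; the burden remains with the prosecution.
Stage II.2 — burden on prosecution; standard: the preponderance of the evidence (weight exceeds 48).
    (e): 48 ≤ 48 [not met]
  Stage II.2 not carried; the prosecution fails its burden.
The accused prevails on this issue.
Per-issue: Issue I → accused; Issue II → accused. The prosecution must prevail on at least one issue; overall, the accused prevails.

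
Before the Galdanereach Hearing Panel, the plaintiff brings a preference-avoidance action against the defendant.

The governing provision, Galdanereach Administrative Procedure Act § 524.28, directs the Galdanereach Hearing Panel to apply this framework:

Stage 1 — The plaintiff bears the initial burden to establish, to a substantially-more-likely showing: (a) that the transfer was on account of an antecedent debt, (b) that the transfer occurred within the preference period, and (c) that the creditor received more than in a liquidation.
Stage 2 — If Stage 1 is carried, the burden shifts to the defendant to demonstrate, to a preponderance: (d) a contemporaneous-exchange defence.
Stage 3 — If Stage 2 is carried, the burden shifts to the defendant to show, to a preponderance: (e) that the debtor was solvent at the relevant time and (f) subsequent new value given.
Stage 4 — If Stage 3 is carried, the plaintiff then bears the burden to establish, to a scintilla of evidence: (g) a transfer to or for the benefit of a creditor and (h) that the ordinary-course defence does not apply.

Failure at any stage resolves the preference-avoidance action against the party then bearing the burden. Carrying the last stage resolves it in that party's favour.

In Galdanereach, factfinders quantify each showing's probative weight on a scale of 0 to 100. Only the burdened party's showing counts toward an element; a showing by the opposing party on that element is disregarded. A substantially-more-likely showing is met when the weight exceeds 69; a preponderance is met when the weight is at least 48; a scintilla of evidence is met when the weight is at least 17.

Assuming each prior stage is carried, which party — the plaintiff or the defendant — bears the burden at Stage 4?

Stage 4's rule assigns the burden to the plaintiff (to a scintilla of evidence).

plaintiff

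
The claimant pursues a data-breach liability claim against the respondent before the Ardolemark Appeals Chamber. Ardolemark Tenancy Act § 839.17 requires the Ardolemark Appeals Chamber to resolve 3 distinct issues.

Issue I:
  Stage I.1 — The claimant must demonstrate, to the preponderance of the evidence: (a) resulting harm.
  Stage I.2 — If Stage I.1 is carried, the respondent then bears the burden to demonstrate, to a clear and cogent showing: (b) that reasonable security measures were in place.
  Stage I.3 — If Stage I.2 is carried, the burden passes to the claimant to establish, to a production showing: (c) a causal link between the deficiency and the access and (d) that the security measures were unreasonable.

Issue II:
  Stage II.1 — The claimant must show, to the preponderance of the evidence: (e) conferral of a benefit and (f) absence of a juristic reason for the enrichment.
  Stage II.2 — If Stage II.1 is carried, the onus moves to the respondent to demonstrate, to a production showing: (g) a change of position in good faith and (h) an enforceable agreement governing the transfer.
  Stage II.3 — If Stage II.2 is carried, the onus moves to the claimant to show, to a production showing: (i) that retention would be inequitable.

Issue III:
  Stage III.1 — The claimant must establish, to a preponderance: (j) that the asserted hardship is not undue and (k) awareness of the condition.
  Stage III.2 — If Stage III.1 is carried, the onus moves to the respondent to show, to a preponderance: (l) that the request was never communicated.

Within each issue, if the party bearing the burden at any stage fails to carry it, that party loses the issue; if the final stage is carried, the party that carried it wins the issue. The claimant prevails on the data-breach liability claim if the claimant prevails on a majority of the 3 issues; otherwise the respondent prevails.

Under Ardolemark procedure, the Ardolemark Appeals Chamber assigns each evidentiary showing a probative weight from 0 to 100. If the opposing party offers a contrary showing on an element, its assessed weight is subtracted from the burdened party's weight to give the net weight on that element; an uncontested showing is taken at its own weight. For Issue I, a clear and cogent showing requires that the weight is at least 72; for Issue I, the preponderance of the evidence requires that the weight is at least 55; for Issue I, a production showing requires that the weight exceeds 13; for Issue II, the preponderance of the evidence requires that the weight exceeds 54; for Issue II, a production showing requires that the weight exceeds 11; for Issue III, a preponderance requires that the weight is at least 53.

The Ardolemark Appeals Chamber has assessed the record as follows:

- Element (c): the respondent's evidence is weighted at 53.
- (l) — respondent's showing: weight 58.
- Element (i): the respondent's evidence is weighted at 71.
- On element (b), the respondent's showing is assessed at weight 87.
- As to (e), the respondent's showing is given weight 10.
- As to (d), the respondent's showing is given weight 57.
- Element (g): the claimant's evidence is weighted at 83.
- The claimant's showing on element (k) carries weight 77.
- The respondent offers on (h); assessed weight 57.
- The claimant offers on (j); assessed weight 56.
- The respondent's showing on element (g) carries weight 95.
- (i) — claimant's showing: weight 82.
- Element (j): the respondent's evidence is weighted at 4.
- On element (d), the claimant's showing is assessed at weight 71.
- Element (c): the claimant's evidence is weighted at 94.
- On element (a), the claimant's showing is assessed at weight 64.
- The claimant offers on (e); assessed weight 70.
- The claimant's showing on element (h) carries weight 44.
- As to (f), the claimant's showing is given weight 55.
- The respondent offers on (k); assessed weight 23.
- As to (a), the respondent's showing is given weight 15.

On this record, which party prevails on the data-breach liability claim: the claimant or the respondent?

respondent

— Issue I —
Stage I.1 — burden on claimant; standard: the preponderance of the evidence (weight is at least 55).
    (a): 64 − 15 = 49 < 55 [not met]
  Stage I.1 not carried; the claimant fails its burden.
The analysis ends at Stage I.1; the respondent prevails on this issue.
— Issue II —
At Stage II.1 the claimant must meet the preponderance of the evidence (weight exceeds 54): on (e) the weight is 70 less the opposing 10 gives net 60, > 54, so (e) meets the standard; on (f) the weight is 55, which does exceed 54, so (f) meets the standard.
  Stage II.1 carried; the burden shifts to the respondent.
At Stage II.2 the respondent must meet a production showing (weight exceeds 11): on (g) the weight is 95 less the opposing 83 gives net 12, which does exceed 11, so (g) meets the standard; on (h) the weight is 57 less the opposing 44 gives net 13, > 11, so (h) meets the standard.
  Stage II.2 carried; the burden shifts to the claimant.
At Stage II.3 the claimant must meet a production showing (weight exceeds 11): on (i) the weight is 82 less the opposing 71 gives net 11, ≤ 11, so (i) does not meet the standard.
  Not every element is met, so the claimant fails to carry Stage II.3.
So the respondent prevails on this issue.
— Issue III —
Stage III.1 — burden on claimant; standard: a preponderance (weight is at least 53).
    (j): 56 − 4 = 52 < 53 [not met]
    (k): 77 − 23 = 54 ≥ 53 [met]
  Stage III.1 not carried; the claimant fails its burden.
The analysis ends at Stage III.1; the respondent prevails on this issue.
Per-issue: Issue I → respondent; Issue II → respondent; Issue III → respondent. The claimant must prevail on a majority of issues; overall, the respondent prevails.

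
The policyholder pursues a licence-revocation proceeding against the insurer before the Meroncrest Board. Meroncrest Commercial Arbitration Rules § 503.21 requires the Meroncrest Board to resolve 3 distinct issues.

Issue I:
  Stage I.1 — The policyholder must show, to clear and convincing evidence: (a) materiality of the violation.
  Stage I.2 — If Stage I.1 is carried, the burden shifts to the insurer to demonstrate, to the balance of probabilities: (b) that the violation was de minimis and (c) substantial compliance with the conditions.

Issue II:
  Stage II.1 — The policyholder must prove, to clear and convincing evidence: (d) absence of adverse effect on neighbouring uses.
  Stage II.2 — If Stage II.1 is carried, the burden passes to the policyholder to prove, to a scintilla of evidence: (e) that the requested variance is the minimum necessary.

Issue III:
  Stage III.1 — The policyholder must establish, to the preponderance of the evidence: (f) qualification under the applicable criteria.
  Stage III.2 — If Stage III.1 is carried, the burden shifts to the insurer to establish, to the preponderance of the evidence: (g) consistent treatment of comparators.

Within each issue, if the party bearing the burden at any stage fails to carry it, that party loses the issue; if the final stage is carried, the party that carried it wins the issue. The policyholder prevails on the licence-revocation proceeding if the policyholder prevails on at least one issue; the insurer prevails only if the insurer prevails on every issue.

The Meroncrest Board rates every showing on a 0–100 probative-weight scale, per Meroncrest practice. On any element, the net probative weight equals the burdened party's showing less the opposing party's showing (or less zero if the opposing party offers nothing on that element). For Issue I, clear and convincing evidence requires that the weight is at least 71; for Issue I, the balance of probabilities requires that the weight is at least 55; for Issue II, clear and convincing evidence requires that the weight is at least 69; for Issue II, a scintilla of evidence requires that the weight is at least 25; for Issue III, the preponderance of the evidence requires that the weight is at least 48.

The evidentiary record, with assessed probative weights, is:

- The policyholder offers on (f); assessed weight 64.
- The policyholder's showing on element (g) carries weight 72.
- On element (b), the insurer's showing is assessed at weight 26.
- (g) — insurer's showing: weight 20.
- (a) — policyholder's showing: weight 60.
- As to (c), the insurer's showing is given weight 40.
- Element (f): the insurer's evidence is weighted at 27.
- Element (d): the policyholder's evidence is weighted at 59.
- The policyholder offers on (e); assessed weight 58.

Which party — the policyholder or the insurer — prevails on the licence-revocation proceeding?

insurer

— Issue I —
At Stage I.1 the policyholder must meet clear and convincing evidence (weight is at least 71): on (a) the weight is 60, which does not reach 71, so (a) does not meet the standard.
  Stage I.1 not carried; the policyholder fails its burden.
So the insurer prevails on this issue.
— Issue II —
At Stage II.1 the policyholder must meet clear and convincing evidence (weight is at least 69): on (d) the weight is 59, < 69, so (d) does not meet the standard.
  Not every element is met, so the policyholder fails to carry Stage II.1.
So the insurer prevails on this issue.
— Issue III —
Stage III.1 (policyholder, the preponderance of the evidence, weight is at least 48): (f) net 64−27=37 < 48 — fails.
  Not every element is met, so the policyholder fails to carry Stage III.1.
So the insurer prevails on this issue.
Per-issue: Issue I → insurer; Issue II → insurer; Issue III → insurer. The policyholder must prevail on at least one issue; overall, the insurer prevails.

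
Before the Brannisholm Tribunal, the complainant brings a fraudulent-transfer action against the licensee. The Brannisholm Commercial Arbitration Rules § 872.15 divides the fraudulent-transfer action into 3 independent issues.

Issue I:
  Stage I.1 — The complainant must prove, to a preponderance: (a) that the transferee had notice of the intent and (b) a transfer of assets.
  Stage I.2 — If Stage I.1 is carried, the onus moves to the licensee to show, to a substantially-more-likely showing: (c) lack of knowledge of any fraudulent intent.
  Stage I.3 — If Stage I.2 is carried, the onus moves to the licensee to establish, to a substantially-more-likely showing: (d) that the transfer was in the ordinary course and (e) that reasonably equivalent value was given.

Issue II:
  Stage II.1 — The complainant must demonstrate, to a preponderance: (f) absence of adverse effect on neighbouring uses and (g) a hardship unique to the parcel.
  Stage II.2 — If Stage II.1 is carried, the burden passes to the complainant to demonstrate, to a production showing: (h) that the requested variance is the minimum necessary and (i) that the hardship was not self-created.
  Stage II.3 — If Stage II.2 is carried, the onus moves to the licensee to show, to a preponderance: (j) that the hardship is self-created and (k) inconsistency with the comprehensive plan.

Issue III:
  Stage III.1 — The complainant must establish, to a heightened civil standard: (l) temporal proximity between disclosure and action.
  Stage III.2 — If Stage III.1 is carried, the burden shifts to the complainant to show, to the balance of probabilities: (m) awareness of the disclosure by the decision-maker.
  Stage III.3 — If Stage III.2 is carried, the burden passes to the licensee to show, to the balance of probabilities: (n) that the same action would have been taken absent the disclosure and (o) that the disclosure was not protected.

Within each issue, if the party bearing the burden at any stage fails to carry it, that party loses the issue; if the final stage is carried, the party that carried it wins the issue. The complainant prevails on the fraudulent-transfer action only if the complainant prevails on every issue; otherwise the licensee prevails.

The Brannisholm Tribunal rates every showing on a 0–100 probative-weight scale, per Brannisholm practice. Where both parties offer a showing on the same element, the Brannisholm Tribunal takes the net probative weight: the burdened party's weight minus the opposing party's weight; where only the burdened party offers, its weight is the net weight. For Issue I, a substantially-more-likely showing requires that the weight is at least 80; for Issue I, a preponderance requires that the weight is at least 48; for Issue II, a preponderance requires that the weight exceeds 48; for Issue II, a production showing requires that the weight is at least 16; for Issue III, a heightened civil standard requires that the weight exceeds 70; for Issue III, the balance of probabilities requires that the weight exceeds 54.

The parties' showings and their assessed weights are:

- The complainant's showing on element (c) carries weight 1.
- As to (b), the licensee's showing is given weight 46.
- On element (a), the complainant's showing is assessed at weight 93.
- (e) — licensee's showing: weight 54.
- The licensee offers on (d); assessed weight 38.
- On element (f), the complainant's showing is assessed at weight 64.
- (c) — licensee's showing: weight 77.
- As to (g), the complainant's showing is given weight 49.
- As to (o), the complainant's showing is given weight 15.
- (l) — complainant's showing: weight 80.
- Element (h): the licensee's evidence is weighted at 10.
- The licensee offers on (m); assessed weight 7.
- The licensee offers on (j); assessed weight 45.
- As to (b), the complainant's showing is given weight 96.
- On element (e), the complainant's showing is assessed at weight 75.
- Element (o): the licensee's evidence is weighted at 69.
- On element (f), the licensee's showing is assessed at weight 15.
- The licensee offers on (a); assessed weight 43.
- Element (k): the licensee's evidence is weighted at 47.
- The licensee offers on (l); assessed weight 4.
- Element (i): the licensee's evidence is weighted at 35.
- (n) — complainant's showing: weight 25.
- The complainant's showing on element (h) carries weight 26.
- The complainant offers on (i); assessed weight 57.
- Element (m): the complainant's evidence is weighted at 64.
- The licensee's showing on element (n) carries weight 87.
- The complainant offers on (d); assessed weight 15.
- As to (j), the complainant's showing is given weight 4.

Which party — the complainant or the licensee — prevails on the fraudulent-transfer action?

complainant

— Issue I —
Stage I.1 — burden on complainant; standard: a preponderance (weight is at least 48).
    (a): 93 − 43 = 50 ≥ 48 [met]
    (b): 96 − 46 = 50 ≥ 48 [met]
  Stage I.1 carried; the burden shifts to the licensee.
Stage I.2 — burden on licensee; standard: a substantially-more-likely showing (weight is at least 80).
    (c): 77 − 1 = 76 < 80 [not met]
  The licensee does not carry Stage I.2.
So the complainant prevails on this issue.
— Issue II —
Stage II.1 — burden on complainant; standard: a preponderance (weight exceeds 48).
    (f): 64 − 15 = 49 > 48 [met]
    (g): 49 > 48 [met]
  All elements met. The complainant retains the burden for Stage II.2.
Stage II.2 — burden on complainant; standard: a production showing (weight is at least 16).
    (h): 26 − 10 = 16 ≥ 16 [met]
    (i): 57 − 35 = 22 ≥ 16 [met]
  The complainant carries Stage II.2; the licensee now bears the burden.
Stage II.3 — burden on licensee; standard: a preponderance (weight exceeds 48).
    (j): 45 − 4 = 41 ≤ 48 [not met]
    (k): 47 ≤ 48 [not met]
  Not every element is met, so the licensee fails to carry Stage II.3.
The analysis ends at Stage II.3; the complainant prevails on this issue.
— Issue III —
Stage III.1 (complainant, a heightened civil standard, weight exceeds 70): (l) net 80−4=76 > 70 — meets.
  All elements met. The complainant retains the burden for Stage III.2.
Stage III.2 (complainant, the balance of probabilities, weight exceeds 54): (m) net 64−7=57 > 54 — meets.
  Stage III.2 carried; the burden shifts to the licensee.
Stage III.3 (licensee, the balance of probabilities, weight exceeds 54): (n) net 87−25=62 > 54 — meets; (o) net 69−15=54 ≤ 54 — fails.
  The licensee does not carry Stage III.3.
So the complainant prevails on this issue.
Per-issue: Issue I → complainant; Issue II → complainant; Issue III → complainant. The complainant must prevail on every issue; overall, the complainant prevails.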